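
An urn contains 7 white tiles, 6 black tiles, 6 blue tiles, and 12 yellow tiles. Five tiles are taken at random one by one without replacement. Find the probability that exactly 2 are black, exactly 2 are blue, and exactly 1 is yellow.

Unordered draws without replacement: count favorable combinations over C(31,5).
Favorable = C(7,0) · C(6,2) · C(6,2) · C(12,1) = 2700; total = C(31,5) = 169911.
P = 2700/169911 = 100/6293 ≈ 0.0159.

100/6293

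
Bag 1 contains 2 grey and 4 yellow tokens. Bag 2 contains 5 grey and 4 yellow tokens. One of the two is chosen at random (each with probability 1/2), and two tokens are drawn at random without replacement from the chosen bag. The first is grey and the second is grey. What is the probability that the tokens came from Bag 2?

25/31

P(E | Bag 1) = 1/15; P(E | Bag 2) = 5/18.
P(E) = 1/2·1/15 + 1/2·5/18 = 31/180.
By Bayes' rule, P(Bag 2 | E) = 5/36 / 31/180 = 25/31 ≈ 0.8065.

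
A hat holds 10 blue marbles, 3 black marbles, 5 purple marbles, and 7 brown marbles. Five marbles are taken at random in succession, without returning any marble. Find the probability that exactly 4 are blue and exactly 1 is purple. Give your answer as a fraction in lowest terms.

Unordered draws without replacement: count favorable combinations over C(25,5).
Favorable = C(10,4) · C(3,0) · C(5,1) · C(7,0) = 1050; total = C(25,5) = 53130.
P = 1050/53130 = 5/253 ≈ 0.0198.

5/253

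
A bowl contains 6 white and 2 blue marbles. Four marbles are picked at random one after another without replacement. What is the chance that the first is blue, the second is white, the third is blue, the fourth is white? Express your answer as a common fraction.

1/28

Multiply the conditional probability of each draw in order, without replacement, so each draw removes one from its color and from the total.
P = (2/8) · (6/7) · (1/6) · (5/5) = 1/28 ≈ 0.0357.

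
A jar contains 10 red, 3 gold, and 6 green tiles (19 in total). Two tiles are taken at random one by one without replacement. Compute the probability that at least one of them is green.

Use the complement: P(at least one green) = 1 − P(no green).
P(none) = C(13,2)/C(19,2) = 78/171.
So P = 1 − 78/171 = 31/57 ≈ 0.5439.

31/57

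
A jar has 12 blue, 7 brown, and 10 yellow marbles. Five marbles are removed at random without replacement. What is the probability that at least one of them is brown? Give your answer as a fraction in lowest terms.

Use the complement: P(at least one brown) = 1 − P(no brown).
P(none) = C(22,5)/C(29,5) = 26334/118755.
So P = 1 − 26334/118755 = 1467/1885 ≈ 0.7782.

1467/1885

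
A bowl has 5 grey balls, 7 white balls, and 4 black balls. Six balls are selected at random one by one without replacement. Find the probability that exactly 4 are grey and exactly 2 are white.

Unordered draws without replacement: count favorable combinations over C(16,6).
Favorable = C(5,4) · C(7,2) · C(4,0) = 105; total = C(16,6) = 8008.
P = 105/8008 = 15/1144 ≈ 0.0131.

15/1144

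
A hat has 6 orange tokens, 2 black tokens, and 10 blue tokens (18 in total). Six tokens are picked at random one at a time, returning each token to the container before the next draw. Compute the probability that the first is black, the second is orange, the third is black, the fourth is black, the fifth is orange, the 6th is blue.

5/59049

Multiply the conditional probability of each draw in order, with replacement (the composition resets each draw).
P = (2/18) · (6/18) · (2/18) · (2/18) · (6/18) · (10/18) = 5/59049 ≈ 0.0001.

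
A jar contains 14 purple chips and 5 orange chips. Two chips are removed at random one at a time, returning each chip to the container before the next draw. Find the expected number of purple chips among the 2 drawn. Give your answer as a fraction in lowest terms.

By linearity of expectation, E[X] = Σ P(draw i is purple); each independent draw has P(purple) = 14/19.
E[X] = 2 · 14/19 = 28/19 ≈ 1.4737.

28/19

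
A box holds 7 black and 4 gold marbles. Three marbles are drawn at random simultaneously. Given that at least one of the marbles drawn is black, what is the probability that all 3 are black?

5/23

P(all 3 black) = C(7,3)/C(11,3) = 7/33; P(at least one black) = 1 − C(4,3)/C(11,3) = 161/165.
Since 'all 3 black' ⊆ 'at least one black', P(all 3 | at least one) = 7/33 / 161/165 = 5/23 ≈ 0.2174.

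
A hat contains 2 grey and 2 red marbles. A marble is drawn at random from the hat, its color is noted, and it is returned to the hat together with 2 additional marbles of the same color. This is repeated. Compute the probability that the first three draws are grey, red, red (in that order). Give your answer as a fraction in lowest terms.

Track the composition after each reinforcement of +2.
P = (2/4) · (2/6) · (4/8) = 1/12 ≈ 0.0833.

1/12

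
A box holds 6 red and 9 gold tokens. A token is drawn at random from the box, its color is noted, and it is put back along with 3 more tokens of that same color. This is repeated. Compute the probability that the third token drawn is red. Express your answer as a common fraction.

Sum over the four possibilities for the first two draws (red/not-red each), tracking how the red count and total change by +3 per draw.
P(third is red) = 2/5 ≈ 0.4000. (In a Pólya urn every draw has the same marginal probability 6/15.)

2/5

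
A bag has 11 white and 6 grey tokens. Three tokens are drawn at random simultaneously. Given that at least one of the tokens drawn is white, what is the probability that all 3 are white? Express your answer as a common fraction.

1/4

P(all 3 white) = C(11,3)/C(17,3) = 33/136; P(at least one white) = 1 − C(6,3)/C(17,3) = 33/34.
Since 'all 3 white' ⊆ 'at least one white', P(all 3 | at least one) = 33/136 / 33/34 = 1/4 ≈ 0.2500.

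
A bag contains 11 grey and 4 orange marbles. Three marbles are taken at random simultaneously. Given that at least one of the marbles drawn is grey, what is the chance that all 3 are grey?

P(all 3 grey) = C(11,3)/C(15,3) = 33/91; P(at least one grey) = 1 − C(4,3)/C(15,3) = 451/455.
Since 'all 3 grey' ⊆ 'at least one grey', P(all 3 | at least one) = 33/91 / 451/455 = 15/41 ≈ 0.3659.

15/41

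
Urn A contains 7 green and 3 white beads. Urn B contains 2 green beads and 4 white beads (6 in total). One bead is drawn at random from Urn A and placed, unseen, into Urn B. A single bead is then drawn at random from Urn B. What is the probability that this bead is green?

27/70

Condition on how many of the transferred beads are green (from Urn A: 7 green of 10; then Urn B has 7 total).
  0 green: C(7,0)C(3,1)/C(10,1) = 3/10; then P = 2/7
  1 green: C(7,1)C(3,0)/C(10,1) = 7/10; then P = 3/7
P(green from Urn B) = 27/70 ≈ 0.3857.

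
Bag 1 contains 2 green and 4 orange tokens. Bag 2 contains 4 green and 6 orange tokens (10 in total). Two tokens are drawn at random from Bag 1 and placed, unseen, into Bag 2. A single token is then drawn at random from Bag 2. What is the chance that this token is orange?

11/18

Condition on how many of the transferred tokens are orange (from Bag 1: 4 orange of 6; then Bag 2 has 12 total).
  0 orange: C(4,0)C(2,2)/C(6,2) = 1/15; then P = 6/12
  1 orange: C(4,1)C(2,1)/C(6,2) = 8/15; then P = 7/12
  2 orange: C(4,2)C(2,0)/C(6,2) = 2/5; then P = 8/12
P(orange from Bag 2) = 11/18 ≈ 0.6111.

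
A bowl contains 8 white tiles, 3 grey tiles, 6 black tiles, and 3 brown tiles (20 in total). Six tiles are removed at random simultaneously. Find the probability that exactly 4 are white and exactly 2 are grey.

Unordered draws without replacement: count favorable combinations over C(20,6).
Favorable = C(8,4) · C(3,2) · C(6,0) · C(3,0) = 210; total = C(20,6) = 38760.
P = 210/38760 = 7/1292 ≈ 0.0054.

7/1292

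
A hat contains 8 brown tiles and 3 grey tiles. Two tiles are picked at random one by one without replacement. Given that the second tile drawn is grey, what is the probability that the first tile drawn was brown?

4/5

P(first=brown and the second tile drawn is grey) = (8/11)·(3/10) = 12/55.
P(the second tile drawn is grey) = Σ over first color = 12/55 + 3/55 = 3/11.
By Bayes, P(first=brown | the second tile drawn is grey) = 12/55 / 3/11 = 4/5 ≈ 0.8000.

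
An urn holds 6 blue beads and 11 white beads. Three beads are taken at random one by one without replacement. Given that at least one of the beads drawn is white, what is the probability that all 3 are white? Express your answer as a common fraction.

1/4

P(all 3 white) = C(11,3)/C(17,3) = 33/136; P(at least one white) = 1 − C(6,3)/C(17,3) = 33/34.
Since 'all 3 white' ⊆ 'at least one white', P(all 3 | at least one) = 33/136 / 33/34 = 1/4 ≈ 0.2500.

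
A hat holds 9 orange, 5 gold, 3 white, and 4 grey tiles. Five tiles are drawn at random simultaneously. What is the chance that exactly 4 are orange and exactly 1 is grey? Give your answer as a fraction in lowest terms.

Unordered draws without replacement: count favorable combinations over C(21,5).
Favorable = C(9,4) · C(5,0) · C(3,0) · C(4,1) = 504; total = C(21,5) = 20349.
P = 504/20349 = 8/323 ≈ 0.0248.

8/323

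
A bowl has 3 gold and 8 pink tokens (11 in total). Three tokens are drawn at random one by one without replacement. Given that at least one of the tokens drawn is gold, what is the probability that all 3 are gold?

1/109

P(all 3 gold) = C(3,3)/C(11,3) = 1/165; P(at least one gold) = 1 − C(8,3)/C(11,3) = 109/165.
Since 'all 3 gold' ⊆ 'at least one gold', P(all 3 | at least one) = 1/165 / 109/165 = 1/109 ≈ 0.0092.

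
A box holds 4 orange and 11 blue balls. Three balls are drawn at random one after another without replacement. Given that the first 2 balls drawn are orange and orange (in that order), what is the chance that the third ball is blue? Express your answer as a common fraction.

11/13

After removing 2 orange, the box has 11 blue out of 13 remaining.
P(third is blue | given) = 11/13 ≈ 0.8462.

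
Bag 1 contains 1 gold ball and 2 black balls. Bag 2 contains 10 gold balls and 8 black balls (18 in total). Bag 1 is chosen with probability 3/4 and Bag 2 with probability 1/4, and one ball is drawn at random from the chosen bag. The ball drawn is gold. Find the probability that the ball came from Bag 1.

9/14

P(gold | Bag 1) = 1/3; P(gold | Bag 2) = 5/9.
P(gold) = 3/4·1/3 + 1/4·5/9 = 7/18.
By Bayes' rule, P(Bag 1 | gold) = 1/4 / 7/18 = 9/14 ≈ 0.6429.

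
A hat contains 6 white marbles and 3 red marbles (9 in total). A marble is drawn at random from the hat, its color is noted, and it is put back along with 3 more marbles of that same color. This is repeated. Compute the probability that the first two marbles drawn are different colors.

1/3

Either red then white, or white then red; after the first draw the total is 12.
P = (3/9)·(6/12) + (6/9)·(3/12) = 1/3 ≈ 0.3333.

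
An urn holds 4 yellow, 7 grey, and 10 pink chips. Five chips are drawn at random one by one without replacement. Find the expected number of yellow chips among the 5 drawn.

By linearity of expectation, E[X] = Σ P(draw i is yellow); by symmetry each draw (even without replacement) has P(yellow) = 4/21.
E[X] = 5 · 4/21 = 20/21 ≈ 0.9524.

20/21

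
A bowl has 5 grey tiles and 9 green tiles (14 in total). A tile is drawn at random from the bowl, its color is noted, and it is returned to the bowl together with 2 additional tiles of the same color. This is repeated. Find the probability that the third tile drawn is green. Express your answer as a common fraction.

Sum over the four possibilities for the first two draws (green/not-green each), tracking how the green count and total change by +2 per draw.
P(third is green) = 9/14 ≈ 0.6429. (In a Pólya urn every draw has the same marginal probability 9/14.)

9/14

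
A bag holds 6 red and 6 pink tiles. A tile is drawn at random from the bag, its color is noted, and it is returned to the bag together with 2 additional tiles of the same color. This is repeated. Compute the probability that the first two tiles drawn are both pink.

2/7

After a pink draw the bag holds 8 pink out of 14.
P = (6/12)·(8/14) = 2/7 ≈ 0.2857.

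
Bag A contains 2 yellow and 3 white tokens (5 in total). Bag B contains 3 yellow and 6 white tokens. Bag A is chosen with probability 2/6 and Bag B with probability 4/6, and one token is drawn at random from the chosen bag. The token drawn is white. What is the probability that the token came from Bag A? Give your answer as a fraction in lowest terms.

P(white | Bag A) = 3/5; P(white | Bag B) = 2/3.
P(white) = 1/3·3/5 + 2/3·2/3 = 29/45.
By Bayes' rule, P(Bag A | white) = 1/5 / 29/45 = 9/29 ≈ 0.3103.

9/29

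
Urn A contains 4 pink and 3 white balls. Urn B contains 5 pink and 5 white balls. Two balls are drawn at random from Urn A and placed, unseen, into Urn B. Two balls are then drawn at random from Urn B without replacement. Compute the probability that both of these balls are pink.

Condition on how many of the transferred balls are pink (from Urn A: 4 pink of 7; then Urn B has 12 total).
  0 pink: C(4,0)C(3,2)/C(7,2) = 1/7; then P = C(5,2)/C(12,2) = 5/33
  1 pink: C(4,1)C(3,1)/C(7,2) = 4/7; then P = C(6,2)/C(12,2) = 5/22
  2 pink: C(4,2)C(3,0)/C(7,2) = 2/7; then P = C(7,2)/C(12,2) = 7/22
P(both pink) = 8/33 ≈ 0.2424.

8/33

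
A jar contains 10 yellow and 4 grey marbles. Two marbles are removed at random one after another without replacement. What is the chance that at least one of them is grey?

Use the complement: P(at least one grey) = 1 − P(no grey).
P(none) = C(10,2)/C(14,2) = 45/91.
So P = 1 − 45/91 = 46/91 ≈ 0.5055.

46/91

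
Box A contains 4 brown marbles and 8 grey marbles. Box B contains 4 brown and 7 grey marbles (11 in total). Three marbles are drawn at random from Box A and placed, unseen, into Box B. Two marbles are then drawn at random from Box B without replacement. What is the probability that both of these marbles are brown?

113/1001

Condition on how many of the transferred marbles are brown (from Box A: 4 brown of 12; then Box B has 14 total).
  0 brown: C(4,0)C(8,3)/C(12,3) = 14/55; then P = C(4,2)/C(14,2) = 6/91
  1 brown: C(4,1)C(8,2)/C(12,3) = 28/55; then P = C(5,2)/C(14,2) = 10/91
  2 brown: C(4,2)C(8,1)/C(12,3) = 12/55; then P = C(6,2)/C(14,2) = 15/91
  3 brown: C(4,3)C(8,0)/C(12,3) = 1/55; then P = C(7,2)/C(14,2) = 3/13
P(both brown) = 113/1001 ≈ 0.1129.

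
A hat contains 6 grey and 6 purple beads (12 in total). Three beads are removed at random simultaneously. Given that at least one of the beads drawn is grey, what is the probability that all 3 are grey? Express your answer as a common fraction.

P(all 3 grey) = C(6,3)/C(12,3) = 1/11; P(at least one grey) = 1 − C(6,3)/C(12,3) = 10/11.
Since 'all 3 grey' ⊆ 'at least one grey', P(all 3 | at least one) = 1/11 / 10/11 = 1/10 ≈ 0.1000.

1/10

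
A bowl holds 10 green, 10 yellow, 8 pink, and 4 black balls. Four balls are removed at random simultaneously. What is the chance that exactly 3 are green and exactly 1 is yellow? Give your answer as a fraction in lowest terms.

Unordered draws without replacement: count favorable combinations over C(32,4).
Favorable = C(10,3) · C(10,1) · C(8,0) · C(4,0) = 1200; total = C(32,4) = 35960.
P = 1200/35960 = 30/899 ≈ 0.0334.

30/899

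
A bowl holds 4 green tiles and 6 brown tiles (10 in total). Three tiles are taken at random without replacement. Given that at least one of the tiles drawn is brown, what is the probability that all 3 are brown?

5/29

P(all 3 brown) = C(6,3)/C(10,3) = 1/6; P(at least one brown) = 1 − C(4,3)/C(10,3) = 29/30.
Since 'all 3 brown' ⊆ 'at least one brown', P(all 3 | at least one) = 1/6 / 29/30 = 5/29 ≈ 0.1724.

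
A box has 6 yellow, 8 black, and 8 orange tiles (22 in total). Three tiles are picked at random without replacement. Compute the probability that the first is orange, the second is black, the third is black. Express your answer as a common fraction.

Multiply the conditional probability of each draw in order, without replacement, so each draw removes one from its color and from the total.
P = (8/22) · (8/21) · (7/20) = 8/165 ≈ 0.0485.

8/165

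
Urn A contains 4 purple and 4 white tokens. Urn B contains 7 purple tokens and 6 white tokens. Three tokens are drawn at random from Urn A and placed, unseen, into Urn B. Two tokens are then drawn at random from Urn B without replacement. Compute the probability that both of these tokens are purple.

15/56

Condition on how many of the transferred tokens are purple (from Urn A: 4 purple of 8; then Urn B has 16 total).
  0 purple: C(4,0)C(4,3)/C(8,3) = 1/14; then P = C(7,2)/C(16,2) = 7/40
  1 purple: C(4,1)C(4,2)/C(8,3) = 3/7; then P = C(8,2)/C(16,2) = 7/30
  2 purple: C(4,2)C(4,1)/C(8,3) = 3/7; then P = C(9,2)/C(16,2) = 3/10
  3 purple: C(4,3)C(4,0)/C(8,3) = 1/14; then P = C(10,2)/C(16,2) = 3/8
P(both purple) = 15/56 ≈ 0.2679.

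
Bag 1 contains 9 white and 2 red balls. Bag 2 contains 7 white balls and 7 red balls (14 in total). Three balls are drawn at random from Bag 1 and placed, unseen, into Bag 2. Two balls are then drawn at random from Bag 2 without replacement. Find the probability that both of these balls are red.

Condition on how many of the transferred balls are red (from Bag 1: 2 red of 11; then Bag 2 has 17 total).
  0 red: C(2,0)C(9,3)/C(11,3) = 28/55; then P = C(7,2)/C(17,2) = 21/136
  1 red: C(2,1)C(9,2)/C(11,3) = 24/55; then P = C(8,2)/C(17,2) = 7/34
  2 red: C(2,2)C(9,1)/C(11,3) = 3/55; then P = C(9,2)/C(17,2) = 9/34
P(both red) = 171/935 ≈ 0.1829.

171/935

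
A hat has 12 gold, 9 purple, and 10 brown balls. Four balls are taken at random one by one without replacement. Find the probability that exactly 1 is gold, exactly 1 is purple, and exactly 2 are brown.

Unordered draws without replacement: count favorable combinations over C(31,4).
Favorable = C(12,1) · C(9,1) · C(10,2) = 4860; total = C(31,4) = 31465.
P = 4860/31465 = 972/6293 ≈ 0.1545.

972/6293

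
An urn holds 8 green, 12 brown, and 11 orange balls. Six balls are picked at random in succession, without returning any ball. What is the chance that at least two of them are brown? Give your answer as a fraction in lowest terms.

189871/245427

Sum the hypergeometric tail for j = 2,…,6 brown balls.
Favorable = C(12,2)·C(19,4) + C(12,3)·C(19,3) + C(12,4)·C(19,2) + C(12,5)·C(19,1) + C(12,6)·C(19,0) = 569613; total = C(31,6) = 736281.
P = 569613/736281 = 189871/245427 ≈ 0.7736.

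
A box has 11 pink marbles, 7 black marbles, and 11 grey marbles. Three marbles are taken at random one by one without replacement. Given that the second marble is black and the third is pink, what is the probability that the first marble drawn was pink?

P(first=pink and the second marble is black and the third is pink) = (11/29)·(7/28)·(10/27) = 55/1566.
P(E) = Σ over first color = 55/1566 + 11/522 + 121/3132 = 11/116.
By Bayes, P(first=pink | E) = 55/1566 / 11/116 = 10/27 ≈ 0.3704.

10/27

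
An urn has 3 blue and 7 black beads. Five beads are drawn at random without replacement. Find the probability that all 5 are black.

Unordered draws without replacement: count favorable combinations over C(10,5).
Favorable = C(3,0) · C(7,5) = 21; total = C(10,5) = 252.
P = 21/252 = 1/12 ≈ 0.0833.

1/12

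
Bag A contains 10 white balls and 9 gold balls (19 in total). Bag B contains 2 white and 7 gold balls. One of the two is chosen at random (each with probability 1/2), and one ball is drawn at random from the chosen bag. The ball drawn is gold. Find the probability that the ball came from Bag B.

P(gold | Bag A) = 9/19; P(gold | Bag B) = 7/9.
P(gold) = 1/2·9/19 + 1/2·7/9 = 107/171.
By Bayes' rule, P(Bag B | gold) = 7/18 / 107/171 = 133/214 ≈ 0.6215.

133/214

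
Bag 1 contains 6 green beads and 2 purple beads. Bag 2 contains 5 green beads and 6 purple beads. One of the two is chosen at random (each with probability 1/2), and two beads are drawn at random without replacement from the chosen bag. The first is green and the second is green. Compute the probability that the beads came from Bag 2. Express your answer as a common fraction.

P(E | Bag 1) = 15/28; P(E | Bag 2) = 2/11.
P(E) = 1/2·15/28 + 1/2·2/11 = 221/616.
By Bayes' rule, P(Bag 2 | E) = 1/11 / 221/616 = 56/221 ≈ 0.2534.

56/221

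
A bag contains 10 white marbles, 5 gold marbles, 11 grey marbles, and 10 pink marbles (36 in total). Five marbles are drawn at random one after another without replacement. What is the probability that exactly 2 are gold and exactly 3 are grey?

Unordered draws without replacement: count favorable combinations over C(36,5).
Favorable = C(10,0) · C(5,2) · C(11,3) · C(10,0) = 1650; total = C(36,5) = 376992.
P = 1650/376992 = 25/5712 ≈ 0.0044.

25/5712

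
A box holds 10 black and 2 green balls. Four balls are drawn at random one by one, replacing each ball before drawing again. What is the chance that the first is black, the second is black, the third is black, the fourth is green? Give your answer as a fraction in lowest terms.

Multiply the conditional probability of each draw in order, with replacement (the composition resets each draw).
P = (10/12) · (10/12) · (10/12) · (2/12) = 125/1296 ≈ 0.0965.

125/1296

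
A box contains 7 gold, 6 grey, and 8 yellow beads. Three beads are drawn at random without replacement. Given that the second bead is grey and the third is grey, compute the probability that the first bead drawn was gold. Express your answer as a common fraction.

P(first=gold and the second bead is grey and the third is grey) = (7/21)·(6/20)·(5/19) = 1/38.
P(E) = Σ over first color = 1/38 + 2/133 + 4/133 = 1/14.
By Bayes, P(first=gold | E) = 1/38 / 1/14 = 7/19 ≈ 0.3684.

7/19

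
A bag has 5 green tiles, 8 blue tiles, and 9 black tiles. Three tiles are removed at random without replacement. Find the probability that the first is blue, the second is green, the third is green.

Multiply the conditional probability of each draw in order, without replacement, so each draw removes one from its color and from the total.
P = (8/22) · (5/21) · (4/20) = 4/231 ≈ 0.0173.

4/231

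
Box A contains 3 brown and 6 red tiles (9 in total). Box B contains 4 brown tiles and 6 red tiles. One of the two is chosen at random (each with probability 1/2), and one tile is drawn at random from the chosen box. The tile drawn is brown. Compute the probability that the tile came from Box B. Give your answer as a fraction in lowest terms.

P(brown | Box A) = 1/3; P(brown | Box B) = 2/5.
P(brown) = 1/2·1/3 + 1/2·2/5 = 11/30.
By Bayes' rule, P(Box B | brown) = 1/5 / 11/30 = 6/11 ≈ 0.5455.

6/11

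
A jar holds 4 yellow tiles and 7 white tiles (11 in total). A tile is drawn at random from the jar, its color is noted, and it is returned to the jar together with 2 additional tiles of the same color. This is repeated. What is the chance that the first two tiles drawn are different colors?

Either yellow then white, or white then yellow; after the first draw the total is 13.
P = (4/11)·(7/13) + (7/11)·(4/13) = 56/143 ≈ 0.3916.

56/143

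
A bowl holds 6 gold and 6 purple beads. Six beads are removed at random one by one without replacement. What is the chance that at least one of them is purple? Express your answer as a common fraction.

Use the complement: P(at least one purple) = 1 − P(no purple).
P(none) = C(6,6)/C(12,6) = 1/924.
So P = 1 − 1/924 = 923/924 ≈ 0.9989.

923/924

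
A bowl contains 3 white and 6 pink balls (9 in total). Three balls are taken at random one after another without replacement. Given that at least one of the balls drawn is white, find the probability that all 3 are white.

P(all 3 white) = C(3,3)/C(9,3) = 1/84; P(at least one white) = 1 − C(6,3)/C(9,3) = 16/21.
Since 'all 3 white' ⊆ 'at least one white', P(all 3 | at least one) = 1/84 / 16/21 = 1/64 ≈ 0.0156.

1/64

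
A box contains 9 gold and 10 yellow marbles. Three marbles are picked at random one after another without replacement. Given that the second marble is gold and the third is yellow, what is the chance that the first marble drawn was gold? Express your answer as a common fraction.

8/17

P(first=gold and the second marble is gold and the third is yellow) = (9/19)·(8/18)·(10/17) = 40/323.
P(E) = Σ over first color = 40/323 + 45/323 = 5/19.
By Bayes, P(first=gold | E) = 40/323 / 5/19 = 8/17 ≈ 0.4706.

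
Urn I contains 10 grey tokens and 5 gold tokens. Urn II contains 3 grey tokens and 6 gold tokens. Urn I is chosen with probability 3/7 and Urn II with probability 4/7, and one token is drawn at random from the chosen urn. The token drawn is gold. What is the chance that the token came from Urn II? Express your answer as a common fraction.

8/11

P(gold | Urn I) = 1/3; P(gold | Urn II) = 2/3.
P(gold) = 3/7·1/3 + 4/7·2/3 = 11/21.
By Bayes' rule, P(Urn II | gold) = 8/21 / 11/21 = 8/11 ≈ 0.7273.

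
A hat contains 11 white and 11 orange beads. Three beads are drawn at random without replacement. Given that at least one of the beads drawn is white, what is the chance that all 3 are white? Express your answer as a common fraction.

P(all 3 white) = C(11,3)/C(22,3) = 3/28; P(at least one white) = 1 − C(11,3)/C(22,3) = 25/28.
Since 'all 3 white' ⊆ 'at least one white', P(all 3 | at least one) = 3/28 / 25/28 = 3/25 ≈ 0.1200.

3/25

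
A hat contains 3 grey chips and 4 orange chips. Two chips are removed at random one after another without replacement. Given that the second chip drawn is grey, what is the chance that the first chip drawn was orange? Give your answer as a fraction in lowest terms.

P(first=orange and the second chip drawn is grey) = (4/7)·(3/6) = 2/7.
P(the second chip drawn is grey) = Σ over first color = 1/7 + 2/7 = 3/7.
By Bayes, P(first=orange | the second chip drawn is grey) = 2/7 / 3/7 = 2/3 ≈ 0.6667.

2/3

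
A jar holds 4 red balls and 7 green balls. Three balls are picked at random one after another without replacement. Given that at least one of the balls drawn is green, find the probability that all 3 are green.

5/23

P(all 3 green) = C(7,3)/C(11,3) = 7/33; P(at least one green) = 1 − C(4,3)/C(11,3) = 161/165.
Since 'all 3 green' ⊆ 'at least one green', P(all 3 | at least one) = 7/33 / 161/165 = 5/23 ≈ 0.2174.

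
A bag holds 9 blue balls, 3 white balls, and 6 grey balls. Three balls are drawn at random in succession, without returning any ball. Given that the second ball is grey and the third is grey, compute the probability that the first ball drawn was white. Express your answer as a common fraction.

3/16

P(first=white and the second ball is grey and the third is grey) = (3/18)·(6/17)·(5/16) = 5/272.
P(E) = Σ over first color = 15/272 + 5/272 + 5/204 = 5/51.
By Bayes, P(first=white | E) = 5/272 / 5/51 = 3/16 ≈ 0.1875.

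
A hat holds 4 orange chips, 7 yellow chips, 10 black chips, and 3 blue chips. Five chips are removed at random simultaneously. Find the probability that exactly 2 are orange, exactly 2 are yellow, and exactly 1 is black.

Unordered draws without replacement: count favorable combinations over C(24,5).
Favorable = C(4,2) · C(7,2) · C(10,1) · C(3,0) = 1260; total = C(24,5) = 42504.
P = 1260/42504 = 15/506 ≈ 0.0296.

15/506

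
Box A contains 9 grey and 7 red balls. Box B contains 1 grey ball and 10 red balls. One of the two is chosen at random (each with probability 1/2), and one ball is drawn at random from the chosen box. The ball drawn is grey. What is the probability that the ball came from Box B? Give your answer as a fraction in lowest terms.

16/115

P(grey | Box A) = 9/16; P(grey | Box B) = 1/11.
P(grey) = 1/2·9/16 + 1/2·1/11 = 115/352.
By Bayes' rule, P(Box B | grey) = 1/22 / 115/352 = 16/115 ≈ 0.1391.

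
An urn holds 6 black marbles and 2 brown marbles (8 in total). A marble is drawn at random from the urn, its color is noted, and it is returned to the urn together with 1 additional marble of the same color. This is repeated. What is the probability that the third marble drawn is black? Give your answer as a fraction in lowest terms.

3/4

Sum over the four possibilities for the first two draws (black/not-black each), tracking how the black count and total change by +1 per draw.
P(third is black) = 3/4 ≈ 0.7500. (In a Pólya urn every draw has the same marginal probability 6/8.)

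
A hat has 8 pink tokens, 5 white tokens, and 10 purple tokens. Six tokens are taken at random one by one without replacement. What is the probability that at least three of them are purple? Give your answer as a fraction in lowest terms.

1642/3059

Sum the hypergeometric tail for j = 3,…,6 purple tokens.
Favorable = C(10,3)·C(13,3) + C(10,4)·C(13,2) + C(10,5)·C(13,1) + C(10,6)·C(13,0) = 54186; total = C(23,6) = 100947.
P = 54186/100947 = 1642/3059 ≈ 0.5368.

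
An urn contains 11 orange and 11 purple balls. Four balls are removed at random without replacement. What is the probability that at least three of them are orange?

39/133

Sum the hypergeometric tail for j = 3,…,4 orange balls.
Favorable = C(11,3)·C(11,1) + C(11,4)·C(11,0) = 2145; total = C(22,4) = 7315.
P = 2145/7315 = 39/133 ≈ 0.2932.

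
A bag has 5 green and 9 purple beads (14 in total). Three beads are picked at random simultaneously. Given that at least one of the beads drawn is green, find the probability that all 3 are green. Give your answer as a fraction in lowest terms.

1/28

P(all 3 green) = C(5,3)/C(14,3) = 5/182; P(at least one green) = 1 − C(9,3)/C(14,3) = 10/13.
Since 'all 3 green' ⊆ 'at least one green', P(all 3 | at least one) = 5/182 / 10/13 = 1/28 ≈ 0.0357.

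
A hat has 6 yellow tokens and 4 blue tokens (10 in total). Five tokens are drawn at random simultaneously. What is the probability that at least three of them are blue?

Sum the hypergeometric tail for j = 3,…,4 blue tokens.
Favorable = C(4,3)·C(6,2) + C(4,4)·C(6,1) = 66; total = C(10,5) = 252.
P = 66/252 = 11/42 ≈ 0.2619.

11/42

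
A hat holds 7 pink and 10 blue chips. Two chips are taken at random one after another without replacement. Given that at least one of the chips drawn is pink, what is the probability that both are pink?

P(both pink) = C(7,2)/C(17,2) = 21/136; P(at least one pink) = 1 − C(10,2)/C(17,2) = 91/136.
Since 'both pink' ⊆ 'at least one pink', P(both | at least one) = 21/136 / 91/136 = 3/13 ≈ 0.2308.

3/13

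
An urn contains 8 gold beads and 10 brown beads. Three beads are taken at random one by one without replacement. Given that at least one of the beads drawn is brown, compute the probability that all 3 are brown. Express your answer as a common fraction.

3/19

P(all 3 brown) = C(10,3)/C(18,3) = 5/34; P(at least one brown) = 1 − C(8,3)/C(18,3) = 95/102.
Since 'all 3 brown' ⊆ 'at least one brown', P(all 3 | at least one) = 5/34 / 95/102 = 3/19 ≈ 0.1579.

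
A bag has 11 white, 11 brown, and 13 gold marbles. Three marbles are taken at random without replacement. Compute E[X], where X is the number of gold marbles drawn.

39/35

By linearity of expectation, E[X] = Σ P(draw i is gold); by symmetry each draw (even without replacement) has P(gold) = 13/35.
E[X] = 3 · 13/35 = 39/35 ≈ 1.1143.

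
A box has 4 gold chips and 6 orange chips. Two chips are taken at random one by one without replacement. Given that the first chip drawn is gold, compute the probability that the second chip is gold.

1/3

After removing 1 gold, the box has 3 gold out of 9 remaining.
P(second is gold | given) = 3/9 = 1/3 ≈ 0.3333.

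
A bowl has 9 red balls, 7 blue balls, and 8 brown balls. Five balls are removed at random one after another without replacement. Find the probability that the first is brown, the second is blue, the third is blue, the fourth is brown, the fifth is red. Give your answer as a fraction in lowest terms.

21/5060

Multiply the conditional probability of each draw in order, without replacement, so each draw removes one from its color and from the total.
P = (8/24) · (7/23) · (6/22) · (7/21) · (9/20) = 21/5060 ≈ 0.0042.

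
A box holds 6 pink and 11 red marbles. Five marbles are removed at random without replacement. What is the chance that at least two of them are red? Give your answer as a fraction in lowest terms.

6017/6188

Sum the hypergeometric tail for j = 2,…,5 red marbles.
Favorable = C(11,2)·C(6,3) + C(11,3)·C(6,2) + C(11,4)·C(6,1) + C(11,5)·C(6,0) = 6017; total = C(17,5) = 6188.
P = 6017/6188 = 6017/6188 ≈ 0.9724.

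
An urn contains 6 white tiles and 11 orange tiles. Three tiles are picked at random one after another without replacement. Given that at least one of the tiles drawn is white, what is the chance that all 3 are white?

4/103

P(all 3 white) = C(6,3)/C(17,3) = 1/34; P(at least one white) = 1 − C(11,3)/C(17,3) = 103/136.
Since 'all 3 white' ⊆ 'at least one white', P(all 3 | at least one) = 1/34 / 103/136 = 4/103 ≈ 0.0388.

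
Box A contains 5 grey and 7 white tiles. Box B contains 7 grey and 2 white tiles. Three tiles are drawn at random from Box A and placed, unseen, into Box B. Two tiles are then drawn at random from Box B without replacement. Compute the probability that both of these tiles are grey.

443/968

Condition on how many of the transferred tiles are grey (from Box A: 5 grey of 12; then Box B has 12 total).
  0 grey: C(5,0)C(7,3)/C(12,3) = 7/44; then P = C(7,2)/C(12,2) = 7/22
  1 grey: C(5,1)C(7,2)/C(12,3) = 21/44; then P = C(8,2)/C(12,2) = 14/33
  2 grey: C(5,2)C(7,1)/C(12,3) = 7/22; then P = C(9,2)/C(12,2) = 6/11
  3 grey: C(5,3)C(7,0)/C(12,3) = 1/22; then P = C(10,2)/C(12,2) = 15/22
P(both grey) = 443/968 ≈ 0.4576.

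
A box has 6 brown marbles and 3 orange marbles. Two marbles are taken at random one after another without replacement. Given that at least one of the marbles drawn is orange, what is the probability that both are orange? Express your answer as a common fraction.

P(both orange) = C(3,2)/C(9,2) = 1/12; P(at least one orange) = 1 − C(6,2)/C(9,2) = 7/12.
Since 'both orange' ⊆ 'at least one orange', P(both | at least one) = 1/12 / 7/12 = 1/7 ≈ 0.1429.

1/7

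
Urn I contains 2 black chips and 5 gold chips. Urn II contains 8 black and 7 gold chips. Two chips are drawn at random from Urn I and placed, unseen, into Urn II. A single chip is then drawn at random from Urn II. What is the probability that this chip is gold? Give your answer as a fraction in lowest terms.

59/119

Condition on how many of the transferred chips are gold (from Urn I: 5 gold of 7; then Urn II has 17 total).
  0 gold: C(5,0)C(2,2)/C(7,2) = 1/21; then P = 7/17
  1 gold: C(5,1)C(2,1)/C(7,2) = 10/21; then P = 8/17
  2 gold: C(5,2)C(2,0)/C(7,2) = 10/21; then P = 9/17
P(gold from Urn II) = 59/119 ≈ 0.4958.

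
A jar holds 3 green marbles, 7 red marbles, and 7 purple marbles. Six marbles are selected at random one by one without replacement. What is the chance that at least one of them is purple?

869/884

Use the complement: P(at least one purple) = 1 − P(no purple).
P(none) = C(10,6)/C(17,6) = 210/12376.
So P = 1 − 210/12376 = 869/884 ≈ 0.9830.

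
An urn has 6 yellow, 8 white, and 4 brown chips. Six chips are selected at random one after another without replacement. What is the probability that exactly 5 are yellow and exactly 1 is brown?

2/1547

Unordered draws without replacement: count favorable combinations over C(18,6).
Favorable = C(6,5) · C(8,0) · C(4,1) = 24; total = C(18,6) = 18564.
P = 24/18564 = 2/1547 ≈ 0.0013.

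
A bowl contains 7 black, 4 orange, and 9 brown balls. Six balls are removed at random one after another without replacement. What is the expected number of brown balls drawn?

27/10

By linearity of expectation, E[X] = Σ P(draw i is brown); by symmetry each draw (even without replacement) has P(brown) = 9/20.
E[X] = 6 · 9/20 = 27/10 ≈ 2.7000.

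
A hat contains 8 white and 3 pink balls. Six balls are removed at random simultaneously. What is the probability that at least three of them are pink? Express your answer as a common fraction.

Sum the hypergeometric tail for j = 3,…,3 pink balls.
Favorable = C(3,3)·C(8,3) = 56; total = C(11,6) = 462.
P = 56/462 = 4/33 ≈ 0.1212.

4/33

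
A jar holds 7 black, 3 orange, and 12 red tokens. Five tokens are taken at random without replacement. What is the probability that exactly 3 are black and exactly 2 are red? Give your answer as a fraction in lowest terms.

Unordered draws without replacement: count favorable combinations over C(22,5).
Favorable = C(7,3) · C(3,0) · C(12,2) = 2310; total = C(22,5) = 26334.
P = 2310/26334 = 5/57 ≈ 0.0877.

5/57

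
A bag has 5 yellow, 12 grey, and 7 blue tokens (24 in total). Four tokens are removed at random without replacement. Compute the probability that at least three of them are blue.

Sum the hypergeometric tail for j = 3,…,4 blue tokens.
Favorable = C(7,3)·C(17,1) + C(7,4)·C(17,0) = 630; total = C(24,4) = 10626.
P = 630/10626 = 15/253 ≈ 0.0593.

15/253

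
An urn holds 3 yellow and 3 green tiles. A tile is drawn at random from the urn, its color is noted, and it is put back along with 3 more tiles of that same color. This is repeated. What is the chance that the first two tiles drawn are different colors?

1/3

Either green then yellow, or yellow then green; after the first draw the total is 9.
P = (3/6)·(3/9) + (3/6)·(3/9) = 1/3 ≈ 0.3333.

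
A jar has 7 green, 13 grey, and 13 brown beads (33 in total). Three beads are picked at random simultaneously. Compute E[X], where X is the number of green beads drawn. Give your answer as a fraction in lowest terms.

By linearity of expectation, E[X] = Σ P(draw i is green); by symmetry each draw (even without replacement) has P(green) = 7/33.
E[X] = 3 · 7/33 = 7/11 ≈ 0.6364.

7/11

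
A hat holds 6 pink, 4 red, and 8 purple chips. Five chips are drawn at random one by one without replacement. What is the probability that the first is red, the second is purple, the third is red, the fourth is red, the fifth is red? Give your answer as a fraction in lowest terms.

1/5355

Multiply the conditional probability of each draw in order, without replacement, so each draw removes one from its color and from the total.
P = (4/18) · (8/17) · (3/16) · (2/15) · (1/14) = 1/5355 ≈ 0.0002.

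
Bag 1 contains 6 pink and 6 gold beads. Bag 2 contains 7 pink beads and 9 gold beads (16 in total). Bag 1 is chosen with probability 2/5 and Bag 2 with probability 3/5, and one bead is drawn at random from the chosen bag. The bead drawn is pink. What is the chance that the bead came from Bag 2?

21/37

P(pink | Bag 1) = 1/2; P(pink | Bag 2) = 7/16.
P(pink) = 2/5·1/2 + 3/5·7/16 = 37/80.
By Bayes' rule, P(Bag 2 | pink) = 21/80 / 37/80 = 21/37 ≈ 0.5676.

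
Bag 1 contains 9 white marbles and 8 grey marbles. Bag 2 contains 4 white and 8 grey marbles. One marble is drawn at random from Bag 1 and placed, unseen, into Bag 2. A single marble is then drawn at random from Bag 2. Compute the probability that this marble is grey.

Condition on how many of the transferred marbles are grey (from Bag 1: 8 grey of 17; then Bag 2 has 13 total).
  0 grey: C(8,0)C(9,1)/C(17,1) = 9/17; then P = 8/13
  1 grey: C(8,1)C(9,0)/C(17,1) = 8/17; then P = 9/13
P(grey from Bag 2) = 144/221 ≈ 0.6516.

144/221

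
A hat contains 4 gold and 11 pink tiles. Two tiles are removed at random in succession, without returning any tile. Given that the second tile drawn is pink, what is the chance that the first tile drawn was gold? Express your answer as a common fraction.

P(first=gold and the second tile drawn is pink) = (4/15)·(11/14) = 22/105.
P(the second tile drawn is pink) = Σ over first color = 22/105 + 11/21 = 11/15.
By Bayes, P(first=gold | the second tile drawn is pink) = 22/105 / 11/15 = 2/7 ≈ 0.2857.

2/7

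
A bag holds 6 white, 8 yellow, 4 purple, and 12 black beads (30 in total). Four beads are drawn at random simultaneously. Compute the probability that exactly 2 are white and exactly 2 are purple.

2/609

Unordered draws without replacement: count favorable combinations over C(30,4).
Favorable = C(6,2) · C(8,0) · C(4,2) · C(12,0) = 90; total = C(30,4) = 27405.
P = 90/27405 = 2/609 ≈ 0.0033.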